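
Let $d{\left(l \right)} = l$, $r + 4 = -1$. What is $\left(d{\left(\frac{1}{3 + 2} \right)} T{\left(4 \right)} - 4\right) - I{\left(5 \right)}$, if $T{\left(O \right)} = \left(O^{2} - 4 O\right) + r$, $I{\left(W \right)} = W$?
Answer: $-10$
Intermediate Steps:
$r = -5$ ($r = -4 - 1 = -5$)
$T{\left(O \right)} = -5 + O^{2} - 4 O$ ($T{\left(O \right)} = \left(O^{2} - 4 O\right) - 5 = -5 + O^{2} - 4 O$)
$\left(d{\left(\frac{1}{3 + 2} \right)} T{\left(4 \right)} - 4\right) - I{\left(5 \right)} = \left(\frac{-5 + 4^{2} - 16}{3 + 2} - 4\right) - 5 = \left(\frac{-5 + 16 - 16}{5} - 4\right) - 5 = \left(\frac{1}{5} \left(-5\right) - 4\right) - 5 = \left(-1 - 4\right) - 5 = -5 - 5 = -10$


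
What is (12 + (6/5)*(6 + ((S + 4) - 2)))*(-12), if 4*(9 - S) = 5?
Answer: -1854/5 ≈ -370.80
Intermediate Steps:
S = 31/4 (S = 9 - ¼*5 = 9 - 5/4 = 31/4 ≈ 7.7500)
(12 + (6/5)*(6 + ((S + 4) - 2)))*(-12) = (12 + (6/5)*(6 + ((31/4 + 4) - 2)))*(-12) = (12 + (6*(⅕))*(6 + (47/4 - 2)))*(-12) = (12 + 6*(6 + 39/4)/5)*(-12) = (12 + (6/5)*(63/4))*(-12) = (12 + 189/10)*(-12) = (309/10)*(-12) = -1854/5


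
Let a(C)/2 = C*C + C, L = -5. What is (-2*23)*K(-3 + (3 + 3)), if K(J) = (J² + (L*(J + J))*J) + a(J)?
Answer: 2622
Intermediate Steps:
a(C) = 2*C + 2*C² (a(C) = 2*(C*C + C) = 2*(C² + C) = 2*(C + C²) = 2*C + 2*C²)
K(J) = -9*J² + 2*J*(1 + J) (K(J) = (J² + (-5*(J + J))*J) + 2*J*(1 + J) = (J² + (-10*J)*J) + 2*J*(1 + J) = (J² - 10*J²) + 2*J*(1 + J) = -9*J² + 2*J*(1 + J))
(-2*23)*K(-3 + (3 + 3)) = (-2*23)*((-3 + (3 + 3))*(2 - 7*(-3 + (3 + 3)))) = -46*(-3 + 6)*(2 - 7*(-3 + 6)) = -138*(2 - 7*3) = -138*(2 - 21) = -138*(-19) = -46*(-57) = 2622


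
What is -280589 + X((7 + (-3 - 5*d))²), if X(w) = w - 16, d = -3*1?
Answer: -280244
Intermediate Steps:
d = -3
X(w) = -16 + w
-280589 + X((7 + (-3 - 5*d))²) = -280589 + (-16 + (7 + (-3 - 5*(-3)))²) = -280589 + (-16 + (7 + (-3 + 15))²) = -280589 + (-16 + (7 + 12)²) = -280589 + (-16 + 19²) = -280589 + (-16 + 361) = -280589 + 345 = -280244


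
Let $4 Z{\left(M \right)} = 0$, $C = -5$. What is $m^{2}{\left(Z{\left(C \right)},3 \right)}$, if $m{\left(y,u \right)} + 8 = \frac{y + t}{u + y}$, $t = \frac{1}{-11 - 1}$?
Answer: $\frac{83521}{1296} \approx 64.445$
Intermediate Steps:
$Z{\left(M \right)} = 0$ ($Z{\left(M \right)} = \frac{1}{4} \cdot 0 = 0$)
$t = - \frac{1}{12}$ ($t = \frac{1}{-12} = - \frac{1}{12} \approx -0.083333$)
$m{\left(y,u \right)} = -8 + \frac{- \frac{1}{12} + y}{u + y}$ ($m{\left(y,u \right)} = -8 + \frac{y - \frac{1}{12}}{u + y} = -8 + \frac{- \frac{1}{12} + y}{u + y}$)
$m^{2}{\left(Z{\left(C \right)},3 \right)} = \left(\frac{- \frac{1}{12} - 24 - 0}{3 + 0}\right)^{2} = \left(\frac{- \frac{1}{12} - 24 + 0}{3}\right)^{2} = \left(\frac{1}{3} \left(- \frac{289}{12}\right)\right)^{2} = \left(- \frac{289}{36}\right)^{2} = \frac{83521}{1296}$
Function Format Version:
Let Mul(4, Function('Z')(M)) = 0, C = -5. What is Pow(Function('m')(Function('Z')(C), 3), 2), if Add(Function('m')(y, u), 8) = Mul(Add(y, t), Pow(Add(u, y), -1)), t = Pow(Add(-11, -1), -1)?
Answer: Rational(83521, 1296) ≈ 64.445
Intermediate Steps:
Function('Z')(M) = 0 (Function('Z')(M) = Mul(Rational(1, 4), 0) = 0)
t = Rational(-1, 12) (t = Pow(-12, -1) = Rational(-1, 12) ≈ -0.083333)
Function('m')(y, u) = Add(-8, Mul(Pow(Add(u, y), -1), Add(Rational(-1, 12), y))) (Function('m')(y, u) = Add(-8, Mul(Add(y, Rational(-1, 12)), Pow(Add(u, y), -1))) = Add(-8, Mul(Add(Rational(-1, 12), y), Pow(Add(u, y), -1))) = Add(-8, Mul(Pow(Add(u, y), -1), Add(Rational(-1, 12), y))))
Pow(Function('m')(Function('Z')(C), 3), 2) = Pow(Mul(Pow(Add(3, 0), -1), Add(Rational(-1, 12), Mul(-8, 3), Mul(-7, 0))), 2) = Pow(Mul(Pow(3, -1), Add(Rational(-1, 12), -24, 0)), 2) = Pow(Mul(Rational(1, 3), Rational(-289, 12)), 2) = Pow(Rational(-289, 36), 2) = Rational(83521, 1296)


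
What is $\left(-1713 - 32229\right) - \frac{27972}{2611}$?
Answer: $- \frac{12664362}{373} \approx -33953.0$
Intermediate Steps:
$\left(-1713 - 32229\right) - \frac{27972}{2611} = -33942 - \frac{3996}{373} = - \frac{12664362}{373}$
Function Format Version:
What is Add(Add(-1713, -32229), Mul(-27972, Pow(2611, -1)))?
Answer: Rational(-12664362, 373) ≈ -33953.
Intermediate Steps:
Add(Add(-1713, -32229), Mul(-27972, Pow(2611, -1))) = Add(-33942, Mul(-27972, Rational(1, 2611))) = Add(-33942, Rational(-3996, 373)) = Rational(-12664362, 373)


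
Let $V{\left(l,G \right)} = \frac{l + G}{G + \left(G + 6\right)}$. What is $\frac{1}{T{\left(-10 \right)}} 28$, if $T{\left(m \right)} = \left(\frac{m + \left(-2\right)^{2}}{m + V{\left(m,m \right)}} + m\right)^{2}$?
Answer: $\frac{2800}{8649} \approx 0.32374$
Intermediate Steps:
$V{\left(l,G \right)} = \frac{G + l}{6 + 2 G}$ ($V{\left(l,G \right)} = \frac{G + l}{G + \left(6 + G\right)} = \frac{G + l}{6 + 2 G}$)
$T{\left(m \right)} = \left(m + \frac{4 + m}{m + \frac{m}{3 + m}}\right)^{2}$ ($T{\left(m \right)} = \left(\frac{m + \left(-2\right)^{2}}{m + \frac{m + m}{2 \left(3 + m\right)}} + m\right)^{2} = \left(\frac{m + 4}{m + \frac{2 m}{2 \left(3 + m\right)}} + m\right)^{2} = \left(\frac{4 + m}{m + \frac{m}{3 + m}} + m\right)^{2} = \left(m + \frac{4 + m}{m + \frac{m}{3 + m}}\right)^{2}$)
$\frac{1}{T{\left(-10 \right)}} 28 = \frac{1}{7 + \left(-10\right)^{2} + 2 \left(-10\right) + \frac{6}{-10} + \frac{9}{100}} \cdot 28 = \frac{1}{7 + 100 - 20 + 6 \left(- \frac{1}{10}\right) + 9 \cdot \frac{1}{100}} \cdot 28 = \frac{1}{7 + 100 - 20 - \frac{3}{5} + \frac{9}{100}} \cdot 28 = \frac{1}{\frac{8649}{100}} \cdot 28 = \frac{100}{8649} \cdot 28 = \frac{2800}{8649}$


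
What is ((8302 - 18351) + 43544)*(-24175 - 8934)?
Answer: -1108985955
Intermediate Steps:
((8302 - 18351) + 43544)*(-24175 - 8934) = (-10049 + 43544)*(-33109) = 33495*(-33109) = -1108985955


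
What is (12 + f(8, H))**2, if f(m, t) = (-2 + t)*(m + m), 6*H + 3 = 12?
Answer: 16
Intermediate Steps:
H = 3/2 (H = -1/2 + (1/6)*12 = -1/2 + 2 = 3/2 ≈ 1.5000)
f(m, t) = 2*m*(-2 + t) (f(m, t) = (-2 + t)*(2*m) = 2*m*(-2 + t))
(12 + f(8, H))**2 = (12 + 2*8*(-2 + 3/2))**2 = (12 + 2*8*(-1/2))**2 = (12 - 8)**2 = 4**2 = 16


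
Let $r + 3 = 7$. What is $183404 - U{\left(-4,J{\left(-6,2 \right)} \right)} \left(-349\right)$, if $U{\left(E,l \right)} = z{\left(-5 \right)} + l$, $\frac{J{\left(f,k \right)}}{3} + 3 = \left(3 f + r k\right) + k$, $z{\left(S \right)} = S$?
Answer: $170142$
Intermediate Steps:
$r = 4$ ($r = -3 + 7 = 4$)
$J{\left(f,k \right)} = -9 + 9 f + 15 k$ ($J{\left(f,k \right)} = -9 + 3 \left(\left(3 f + 4 k\right) + k\right) = -9 + 3 \left(3 f + 5 k\right) = -9 + \left(9 f + 15 k\right) = -9 + 9 f + 15 k$)
$U{\left(E,l \right)} = -5 + l$
$183404 - U{\left(-4,J{\left(-6,2 \right)} \right)} \left(-349\right) = 183404 - \left(-5 + \left(-9 + 9 \left(-6\right) + 15 \cdot 2\right)\right) \left(-349\right) = 183404 - \left(-5 - 33\right) \left(-349\right) = 183404 - \left(-38\right) \left(-349\right) = 183404 - 13262 = 170142$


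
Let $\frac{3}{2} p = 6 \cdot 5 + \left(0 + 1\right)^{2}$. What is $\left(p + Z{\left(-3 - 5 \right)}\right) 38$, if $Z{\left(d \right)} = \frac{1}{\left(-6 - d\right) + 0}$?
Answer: $\frac{2413}{3} \approx 804.33$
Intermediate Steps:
$Z{\left(d \right)} = \frac{1}{-6 - d}$
$p = \frac{62}{3}$ ($p = \frac{2 \left(6 \cdot 5 + \left(0 + 1\right)^{2}\right)}{3} = \frac{2 \left(30 + 1^{2}\right)}{3} = \frac{2 \left(30 + 1\right)}{3} = \frac{2}{3} \cdot 31 = \frac{62}{3} \approx 20.667$)
$\left(p + Z{\left(-3 - 5 \right)}\right) 38 = \left(\frac{62}{3} - \frac{1}{6 - 8}\right) 38 = \left(\frac{62}{3} - \frac{1}{-2}\right) 38 = \left(\frac{62}{3} - - \frac{1}{2}\right) 38 = \left(\frac{62}{3} + \frac{1}{2}\right) 38 = \frac{127}{6} \cdot 38 = \frac{2413}{3}$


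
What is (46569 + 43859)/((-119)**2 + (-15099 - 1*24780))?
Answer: -45214/12859 ≈ -3.5161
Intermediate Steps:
(46569 + 43859)/((-119)**2 + (-15099 - 1*24780)) = 90428/(14161 + (-15099 - 24780)) = 90428/(14161 - 39879) = 90428/(-25718) = 90428*(-1/25718) = -45214/12859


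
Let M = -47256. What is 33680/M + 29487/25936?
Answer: 64989149/153203952 ≈ 0.42420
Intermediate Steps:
33680/M + 29487/25936 = 33680/(-47256) + 29487/25936 = 33680*(-1/47256) + 29487*(1/25936) = -4210/5907 + 29487/25936 = 64989149/153203952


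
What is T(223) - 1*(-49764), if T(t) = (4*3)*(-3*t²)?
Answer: -1740480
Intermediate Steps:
T(t) = -36*t² (T(t) = 12*(-3*t²) = -36*t²)
T(223) - 1*(-49764) = -36*223² - 1*(-49764) = -36*49729 + 49764 = -1790244 + 49764 = -1740480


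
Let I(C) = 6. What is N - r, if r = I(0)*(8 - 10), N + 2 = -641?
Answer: -631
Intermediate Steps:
N = -643 (N = -2 - 641 = -643)
r = -12 (r = 6*(8 - 10) = 6*(-2) = -12)
N - r = -643 - 1*(-12) = -643 + 12 = -631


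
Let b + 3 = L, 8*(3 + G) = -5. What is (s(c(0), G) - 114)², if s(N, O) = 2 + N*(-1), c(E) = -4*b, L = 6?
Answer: 10000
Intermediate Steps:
G = -29/8 (G = -3 + (⅛)*(-5) = -3 - 5/8 = -29/8 ≈ -3.6250)
b = 3 (b = -3 + 6 = 3)
c(E) = -12 (c(E) = -4*3 = -12)
s(N, O) = 2 - N
(s(c(0), G) - 114)² = ((2 - 1*(-12)) - 114)² = ((2 + 12) - 114)² = (14 - 114)² = (-100)² = 10000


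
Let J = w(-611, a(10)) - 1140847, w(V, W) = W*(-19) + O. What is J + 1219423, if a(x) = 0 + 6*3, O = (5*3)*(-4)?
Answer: 78174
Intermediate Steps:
O = -60 (O = 15*(-4) = -60)
a(x) = 18 (a(x) = 0 + 18 = 18)
w(V, W) = -60 - 19*W (w(V, W) = W*(-19) - 60 = -19*W - 60 = -60 - 19*W)
J = -1141249 (J = (-60 - 19*18) - 1140847 = (-60 - 342) - 1140847 = -402 - 1140847 = -1141249)
J + 1219423 = -1141249 + 1219423 = 78174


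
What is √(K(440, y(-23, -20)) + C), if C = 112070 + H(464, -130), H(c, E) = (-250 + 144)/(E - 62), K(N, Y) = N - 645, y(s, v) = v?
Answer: √64434558/24 ≈ 334.46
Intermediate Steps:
K(N, Y) = -645 + N
H(c, E) = -106/(-62 + E)
C = 10758773/96 (C = 112070 - 106/(-62 - 130) = 112070 - 106/(-192) = 112070 - 106*(-1/192) = 112070 + 53/96 = 10758773/96 ≈ 1.1207e+5)
√(K(440, y(-23, -20)) + C) = √((-645 + 440) + 10758773/96) = √(-205 + 10758773/96) = √(10739093/96) = √64434558/24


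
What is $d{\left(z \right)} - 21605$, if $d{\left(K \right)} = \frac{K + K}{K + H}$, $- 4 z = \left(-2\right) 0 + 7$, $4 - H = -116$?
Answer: $- \frac{10219179}{473} \approx -21605.0$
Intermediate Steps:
$H = 120$ ($H = 4 - -116 = 4 + 116 = 120$)
$z = - \frac{7}{4}$ ($z = - \frac{\left(-2\right) 0 + 7}{4} = - \frac{0 + 7}{4} = \left(- \frac{1}{4}\right) 7 = - \frac{7}{4} \approx -1.75$)
$d{\left(K \right)} = \frac{2 K}{120 + K}$ ($d{\left(K \right)} = \frac{K + K}{K + 120} = \frac{2 K}{120 + K}$)
$d{\left(z \right)} - 21605 = 2 \left(- \frac{7}{4}\right) \frac{1}{120 - \frac{7}{4}} - 21605 = 2 \left(- \frac{7}{4}\right) \frac{1}{\frac{473}{4}} - 21605 = 2 \left(- \frac{7}{4}\right) \frac{4}{473} - 21605 = - \frac{14}{473} - 21605 = - \frac{10219179}{473}$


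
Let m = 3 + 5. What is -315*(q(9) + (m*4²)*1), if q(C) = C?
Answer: -43155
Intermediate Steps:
m = 8
-315*(q(9) + (m*4²)*1) = -315*(9 + (8*4²)*1) = -315*(9 + (8*16)*1) = -315*(9 + 128*1) = -315*(9 + 128) = -315*137 = -43155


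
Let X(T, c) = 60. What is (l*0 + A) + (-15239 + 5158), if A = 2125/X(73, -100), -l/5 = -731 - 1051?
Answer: -120547/12 ≈ -10046.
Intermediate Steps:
l = 8910 (l = -5*(-731 - 1051) = -5*(-1782) = 8910)
A = 425/12 (A = 2125/60 = 2125*(1/60) = 425/12 ≈ 35.417)
(l*0 + A) + (-15239 + 5158) = (8910*0 + 425/12) + (-15239 + 5158) = (0 + 425/12) - 10081 = 425/12 - 10081 = -120547/12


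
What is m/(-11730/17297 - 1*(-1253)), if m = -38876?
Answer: -672438172/21661411 ≈ -31.043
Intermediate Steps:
m/(-11730/17297 - 1*(-1253)) = -38876/(-11730/17297 - 1*(-1253)) = -38876/(-11730*1/17297 + 1253) = -38876/(-11730/17297 + 1253) = -38876/21661411/17297 = -38876*17297/21661411 = -672438172/21661411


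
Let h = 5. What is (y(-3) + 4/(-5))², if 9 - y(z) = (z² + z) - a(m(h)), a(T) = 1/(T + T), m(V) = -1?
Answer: 289/100 ≈ 2.8900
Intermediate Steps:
a(T) = 1/(2*T)
y(z) = 17/2 - z - z² (y(z) = 9 - ((z² + z) - 1/(2*(-1))) = 9 - ((z + z²) - (-1)/2) = 9 - ((z + z²) - 1*(-½)) = 9 - ((z + z²) + ½) = 9 - (½ + z + z²) = 9 + (-½ - z - z²) = 17/2 - z - z²)
(y(-3) + 4/(-5))² = ((17/2 - 1*(-3) - 1*(-3)²) + 4/(-5))² = ((17/2 + 3 - 1*9) + 4*(-⅕))² = ((17/2 + 3 - 9) - ⅘)² = (5/2 - ⅘)² = (17/10)² = 289/100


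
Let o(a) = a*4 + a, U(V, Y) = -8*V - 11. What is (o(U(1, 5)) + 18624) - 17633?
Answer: 896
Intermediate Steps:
U(V, Y) = -11 - 8*V
o(a) = 5*a (o(a) = 4*a + a = 5*a)
(o(U(1, 5)) + 18624) - 17633 = (5*(-11 - 8*1) + 18624) - 17633 = (5*(-11 - 8) + 18624) - 17633 = (5*(-19) + 18624) - 17633 = (-95 + 18624) - 17633 = 18529 - 17633 = 896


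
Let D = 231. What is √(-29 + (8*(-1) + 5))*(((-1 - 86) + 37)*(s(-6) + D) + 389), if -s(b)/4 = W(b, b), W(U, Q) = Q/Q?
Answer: -43844*I*√2 ≈ -62005.0*I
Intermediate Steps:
W(U, Q) = 1
s(b) = -4 (s(b) = -4*1 = -4)
√(-29 + (8*(-1) + 5))*(((-1 - 86) + 37)*(s(-6) + D) + 389) = √(-29 + (8*(-1) + 5))*(((-1 - 86) + 37)*(-4 + 231) + 389) = √(-29 + (-8 + 5))*((-87 + 37)*227 + 389) = √(-29 - 3)*(-50*227 + 389) = √(-32)*(-11350 + 389) = (4*I*√2)*(-10961) = -43844*I*√2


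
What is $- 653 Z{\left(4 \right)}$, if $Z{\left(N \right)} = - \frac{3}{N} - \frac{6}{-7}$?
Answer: $- \frac{1959}{28} \approx -69.964$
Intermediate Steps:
$Z{\left(N \right)} = \frac{6}{7} - \frac{3}{N}$ ($Z{\left(N \right)} = - \frac{3}{N} - - \frac{6}{7} = - \frac{3}{N} + \frac{6}{7} = \frac{6}{7} - \frac{3}{N}$)
$- 653 Z{\left(4 \right)} = - 653 \left(\frac{6}{7} - \frac{3}{4}\right) = \left(-653\right) \frac{3}{28} = - \frac{1959}{28}$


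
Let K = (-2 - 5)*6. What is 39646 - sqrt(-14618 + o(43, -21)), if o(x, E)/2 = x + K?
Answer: 39646 - 6*I*sqrt(406) ≈ 39646.0 - 120.9*I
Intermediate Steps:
K = -42 (K = -7*6 = -42)
o(x, E) = -84 + 2*x (o(x, E) = 2*(x - 42) = 2*(-42 + x) = -84 + 2*x)
39646 - sqrt(-14618 + o(43, -21)) = 39646 - sqrt(-14618 + (-84 + 2*43)) = 39646 - sqrt(-14618 + (-84 + 86)) = 39646 - sqrt(-14618 + 2) = 39646 - sqrt(-14616) = 39646 - 6*I*sqrt(406)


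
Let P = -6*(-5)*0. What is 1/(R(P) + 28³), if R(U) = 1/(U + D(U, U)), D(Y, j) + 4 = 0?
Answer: 4/87807 ≈ 4.5554e-5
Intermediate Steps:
D(Y, j) = -4 (D(Y, j) = -4 + 0 = -4)
P = 0 (P = 30*0 = 0)
R(U) = 1/(-4 + U) (R(U) = 1/(U - 4) = 1/(-4 + U))
1/(R(P) + 28³) = 1/(1/(-4 + 0) + 28³) = 1/(1/(-4) + 21952) = 1/(-¼ + 21952) = 1/(87807/4) = 4/87807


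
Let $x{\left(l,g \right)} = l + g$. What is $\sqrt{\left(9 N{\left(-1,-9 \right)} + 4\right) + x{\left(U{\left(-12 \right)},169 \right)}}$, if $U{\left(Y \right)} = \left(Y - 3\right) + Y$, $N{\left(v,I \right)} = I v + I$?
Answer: $\sqrt{146} \approx 12.083$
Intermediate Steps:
$N{\left(v,I \right)} = I + I v$
$U{\left(Y \right)} = -3 + 2 Y$ ($U{\left(Y \right)} = \left(-3 + Y\right) + Y = -3 + 2 Y$)
$x{\left(l,g \right)} = g + l$
$\sqrt{\left(9 N{\left(-1,-9 \right)} + 4\right) + x{\left(U{\left(-12 \right)},169 \right)}} = \sqrt{\left(9 \left(- 9 \left(1 - 1\right)\right) + 4\right) + \left(169 + \left(-3 + 2 \left(-12\right)\right)\right)} = \sqrt{\left(9 \left(\left(-9\right) 0\right) + 4\right) + \left(169 - 27\right)} = \sqrt{\left(9 \cdot 0 + 4\right) + \left(169 - 27\right)} = \sqrt{\left(0 + 4\right) + 142} = \sqrt{4 + 142} = \sqrt{146}$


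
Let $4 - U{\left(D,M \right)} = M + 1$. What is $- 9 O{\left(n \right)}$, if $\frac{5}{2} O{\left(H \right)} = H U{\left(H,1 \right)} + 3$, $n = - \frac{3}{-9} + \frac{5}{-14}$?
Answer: $- \frac{372}{35} \approx -10.629$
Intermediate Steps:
$U{\left(D,M \right)} = 3 - M$ ($U{\left(D,M \right)} = 4 - \left(M + 1\right) = 4 - \left(1 + M\right) = 3 - M$)
$n = - \frac{1}{42}$ ($n = \left(-3\right) \left(- \frac{1}{9}\right) + 5 \left(- \frac{1}{14}\right) = \frac{1}{3} - \frac{5}{14} = - \frac{1}{42} \approx -0.02381$)
$O{\left(H \right)} = \frac{6}{5} + \frac{4 H}{5}$ ($O{\left(H \right)} = \frac{2 \left(H \left(3 - 1\right) + 3\right)}{5} = \frac{2 \left(H 2 + 3\right)}{5} = \frac{2 \left(2 H + 3\right)}{5} = \frac{2 \left(3 + 2 H\right)}{5} = \frac{6}{5} + \frac{4 H}{5}$)
$- 9 O{\left(n \right)} = - 9 \left(\frac{6}{5} + \frac{4}{5} \left(- \frac{1}{42}\right)\right) = - 9 \left(\frac{6}{5} - \frac{2}{105}\right) = \left(-9\right) \frac{124}{105} = - \frac{372}{35}$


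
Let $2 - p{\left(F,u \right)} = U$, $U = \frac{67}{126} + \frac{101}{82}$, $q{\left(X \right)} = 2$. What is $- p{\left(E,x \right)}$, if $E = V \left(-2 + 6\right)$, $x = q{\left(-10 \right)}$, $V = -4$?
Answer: $- \frac{611}{2583} \approx -0.23655$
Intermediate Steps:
$x = 2$
$U = \frac{4555}{2583}$ ($U = 67 \cdot \frac{1}{126} + 101 \cdot \frac{1}{82} = \frac{67}{126} + \frac{101}{82} = \frac{4555}{2583} \approx 1.7635$)
$E = -16$ ($E = - 4 \left(-2 + 6\right) = \left(-4\right) 4 = -16$)
$p{\left(F,u \right)} = \frac{611}{2583}$ ($p{\left(F,u \right)} = 2 - \frac{4555}{2583} = \frac{611}{2583}$)
$- p{\left(E,x \right)} = \left(-1\right) \frac{611}{2583} = - \frac{611}{2583}$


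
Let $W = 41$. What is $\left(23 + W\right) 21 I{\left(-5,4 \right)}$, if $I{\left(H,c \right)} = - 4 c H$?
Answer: $107520$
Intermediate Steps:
$I{\left(H,c \right)} = - 4 H c$
$\left(23 + W\right) 21 I{\left(-5,4 \right)} = \left(23 + 41\right) 21 \left(\left(-4\right) \left(-5\right) 4\right) = 64 \cdot 21 \cdot 80 = 1344 \cdot 80 = 107520$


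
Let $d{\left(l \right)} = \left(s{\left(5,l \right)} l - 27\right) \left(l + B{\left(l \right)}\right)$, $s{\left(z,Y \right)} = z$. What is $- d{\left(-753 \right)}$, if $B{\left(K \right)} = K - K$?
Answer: $-2855376$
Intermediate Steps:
$B{\left(K \right)} = 0$
$d{\left(l \right)} = l \left(-27 + 5 l\right)$ ($d{\left(l \right)} = \left(5 l - 27\right) \left(l + 0\right) = \left(-27 + 5 l\right) l = l \left(-27 + 5 l\right)$)
$- d{\left(-753 \right)} = - \left(-753\right) \left(-27 + 5 \left(-753\right)\right) = - \left(-753\right) \left(-27 - 3765\right) = - \left(-753\right) \left(-3792\right) = \left(-1\right) 2855376 = -2855376$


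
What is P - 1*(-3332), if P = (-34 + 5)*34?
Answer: 2346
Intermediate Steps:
P = -986 (P = -29*34 = -986)
P - 1*(-3332) = -986 - 1*(-3332) = -986 + 3332 = 2346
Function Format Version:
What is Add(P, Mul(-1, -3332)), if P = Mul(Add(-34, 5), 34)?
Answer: 2346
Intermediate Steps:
P = -986 (P = Mul(-29, 34) = -986)
Add(P, Mul(-1, -3332)) = Add(-986, Mul(-1, -3332)) = Add(-986, 3332) = 2346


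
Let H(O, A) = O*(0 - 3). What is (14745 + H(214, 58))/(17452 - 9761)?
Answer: 14103/7691 ≈ 1.8337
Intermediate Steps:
H(O, A) = -3*O (H(O, A) = O*(-3) = -3*O)
(14745 + H(214, 58))/(17452 - 9761) = (14745 - 3*214)/(17452 - 9761) = (14745 - 642)/7691 = 14103*(1/7691) = 14103/7691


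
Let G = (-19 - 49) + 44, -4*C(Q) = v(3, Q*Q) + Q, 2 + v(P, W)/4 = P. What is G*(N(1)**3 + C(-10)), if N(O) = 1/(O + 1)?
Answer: -39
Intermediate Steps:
v(P, W) = -8 + 4*P
N(O) = 1/(1 + O)
C(Q) = -1 - Q/4 (C(Q) = -((-8 + 4*3) + Q)/4 = -((-8 + 12) + Q)/4 = -(4 + Q)/4 = -1 - Q/4)
G = -24 (G = -68 + 44 = -24)
G*(N(1)**3 + C(-10)) = -24*((1/(1 + 1))**3 + (-1 - 1/4*(-10))) = -24*((1/2)**3 + (-1 + 5/2)) = -24*((1/2)**3 + 3/2) = -24*(1/8 + 3/2) = -24*13/8 = -39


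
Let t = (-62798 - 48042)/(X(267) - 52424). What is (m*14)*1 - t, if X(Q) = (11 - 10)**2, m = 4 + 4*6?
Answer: 20438976/52423 ≈ 389.89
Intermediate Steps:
m = 28 (m = 4 + 24 = 28)
X(Q) = 1 (X(Q) = 1**2 = 1)
t = 110840/52423 (t = (-62798 - 48042)/(1 - 52424) = -110840/(-52423) = -110840*(-1/52423) = 110840/52423 ≈ 2.1143)
(m*14)*1 - t = (28*14)*1 - 1*110840/52423 = 392*1 - 110840/52423 = 392 - 110840/52423 = 20438976/52423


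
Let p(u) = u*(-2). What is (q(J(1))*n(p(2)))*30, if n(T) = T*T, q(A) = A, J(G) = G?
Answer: 480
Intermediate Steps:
p(u) = -2*u
n(T) = T²
(q(J(1))*n(p(2)))*30 = (1*(-2*2)²)*30 = (1*(-4)²)*30 = (1*16)*30 = 16*30 = 480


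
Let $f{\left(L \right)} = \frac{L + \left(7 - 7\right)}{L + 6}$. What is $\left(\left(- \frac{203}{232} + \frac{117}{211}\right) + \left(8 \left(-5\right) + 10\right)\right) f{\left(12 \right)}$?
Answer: $- \frac{51181}{2532} \approx -20.214$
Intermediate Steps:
$f{\left(L \right)} = \frac{L}{6 + L}$ ($f{\left(L \right)} = \frac{L + 0}{6 + L} = \frac{L}{6 + L}$)
$\left(\left(- \frac{203}{232} + \frac{117}{211}\right) + \left(8 \left(-5\right) + 10\right)\right) f{\left(12 \right)} = \left(\left(- \frac{203}{232} + \frac{117}{211}\right) + \left(8 \left(-5\right) + 10\right)\right) \frac{12}{6 + 12} = \left(\left(\left(-203\right) \frac{1}{232} + 117 \cdot \frac{1}{211}\right) + \left(-40 + 10\right)\right) \frac{12}{18} = \left(\left(- \frac{7}{8} + \frac{117}{211}\right) - 30\right) 12 \cdot \frac{1}{18} = \left(- \frac{541}{1688} - 30\right) \frac{2}{3} = \left(- \frac{51181}{1688}\right) \frac{2}{3} = - \frac{51181}{2532}$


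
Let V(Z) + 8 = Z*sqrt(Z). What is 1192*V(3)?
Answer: -9536 + 3576*sqrt(3) ≈ -3342.2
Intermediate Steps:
V(Z) = -8 + Z**(3/2) (V(Z) = -8 + Z*sqrt(Z) = -8 + Z**(3/2))
1192*V(3) = 1192*(-8 + 3**(3/2)) = 1192*(-8 + 3*sqrt(3)) = -9536 + 3576*sqrt(3)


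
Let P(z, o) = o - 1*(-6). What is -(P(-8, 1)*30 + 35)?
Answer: -245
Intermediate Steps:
P(z, o) = 6 + o (P(z, o) = o + 6 = 6 + o)
-(P(-8, 1)*30 + 35) = -((6 + 1)*30 + 35) = -(7*30 + 35) = -(210 + 35) = -1*245 = -245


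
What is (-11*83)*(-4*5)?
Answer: 18260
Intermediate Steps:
(-11*83)*(-4*5) = -913*(-20) = 18260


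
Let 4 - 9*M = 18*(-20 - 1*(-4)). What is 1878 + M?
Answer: 17194/9 ≈ 1910.4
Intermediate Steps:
M = 292/9 (M = 4/9 - 2*(-20 - 1*(-4)) = 4/9 - 2*(-20 + 4) = 4/9 - 2*(-16) = 4/9 - 1/9*(-288) = 4/9 + 32 = 292/9 ≈ 32.444)
1878 + M = 1878 + 292/9 = 17194/9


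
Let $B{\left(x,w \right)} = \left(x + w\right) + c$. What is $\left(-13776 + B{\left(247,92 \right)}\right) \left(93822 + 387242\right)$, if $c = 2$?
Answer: $-6463094840$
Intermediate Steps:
$B{\left(x,w \right)} = 2 + w + x$ ($B{\left(x,w \right)} = \left(x + w\right) + 2 = \left(w + x\right) + 2 = 2 + w + x$)
$\left(-13776 + B{\left(247,92 \right)}\right) \left(93822 + 387242\right) = \left(-13776 + \left(2 + 92 + 247\right)\right) \left(93822 + 387242\right) = \left(-13776 + 341\right) 481064 = \left(-13435\right) 481064 = -6463094840$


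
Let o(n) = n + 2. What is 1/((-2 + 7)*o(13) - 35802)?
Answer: -1/35727 ≈ -2.7990e-5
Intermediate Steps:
o(n) = 2 + n
1/((-2 + 7)*o(13) - 35802) = 1/((-2 + 7)*(2 + 13) - 35802) = 1/(5*15 - 35802) = 1/(75 - 35802) = 1/(-35727) = -1/35727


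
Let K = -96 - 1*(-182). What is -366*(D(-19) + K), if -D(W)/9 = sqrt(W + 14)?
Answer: -31476 + 3294*I*sqrt(5) ≈ -31476.0 + 7365.6*I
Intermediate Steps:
D(W) = -9*sqrt(14 + W) (D(W) = -9*sqrt(W + 14) = -9*sqrt(14 + W))
K = 86 (K = -96 + 182 = 86)
-366*(D(-19) + K) = -366*(-9*sqrt(14 - 19) + 86) = -366*(-9*I*sqrt(5) + 86) = -366*(86 - 9*I*sqrt(5)) = -31476 + 3294*I*sqrt(5)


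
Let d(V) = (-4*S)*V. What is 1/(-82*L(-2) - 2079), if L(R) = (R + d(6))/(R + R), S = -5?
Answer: 1/340 ≈ 0.0029412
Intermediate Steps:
d(V) = 20*V (d(V) = (-4*(-5))*V = 20*V)
L(R) = (120 + R)/(2*R) (L(R) = (R + 20*6)/(R + R) = (R + 120)/((2*R)) = (120 + R)*(1/(2*R)) = (120 + R)/(2*R))
1/(-82*L(-2) - 2079) = 1/(-41*(120 - 2)/(-2) - 2079) = 1/(-41*(-1)*118/2 - 2079) = 1/(-82*(-59/2) - 2079) = 1/(2419 - 2079) = 1/340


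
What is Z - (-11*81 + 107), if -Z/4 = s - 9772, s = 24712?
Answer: -58976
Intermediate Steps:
Z = -59760 (Z = -4*(24712 - 9772) = -4*14940 = -59760)
Z - (-11*81 + 107) = -59760 - (-11*81 + 107) = -59760 - (-891 + 107) = -59760 - 1*(-784) = -59760 + 784 = -58976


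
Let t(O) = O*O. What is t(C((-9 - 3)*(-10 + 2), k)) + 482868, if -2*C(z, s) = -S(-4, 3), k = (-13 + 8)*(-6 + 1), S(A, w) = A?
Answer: 482872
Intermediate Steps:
k = 25 (k = -5*(-5) = 25)
C(z, s) = -2 (C(z, s) = -(-1)*(-4)/2 = -1/2*4 = -2)
t(O) = O**2
t(C((-9 - 3)*(-10 + 2), k)) + 482868 = (-2)**2 + 482868 = 4 + 482868 = 482872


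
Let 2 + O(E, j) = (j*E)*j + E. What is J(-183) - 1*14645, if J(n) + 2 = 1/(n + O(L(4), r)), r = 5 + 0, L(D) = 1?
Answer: -2328874/159 ≈ -14647.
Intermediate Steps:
r = 5
O(E, j) = -2 + E + E*j² (O(E, j) = -2 + ((j*E)*j + E) = -2 + ((E*j)*j + E) = -2 + (E*j² + E) = -2 + (E + E*j²) = -2 + E + E*j²)
J(n) = -2 + 1/(24 + n) (J(n) = -2 + 1/(n + (-2 + 1 + 1*5²)) = -2 + 1/(n + (-2 + 1 + 1*25)) = -2 + 1/(n + (-2 + 1 + 25)) = -2 + 1/(n + 24) = -2 + 1/(24 + n))
J(-183) - 1*14645 = (-47 - 2*(-183))/(24 - 183) - 1*14645 = (-47 + 366)/(-159) - 14645 = -1/159*319 - 14645 = -319/159 - 14645 = -2328874/159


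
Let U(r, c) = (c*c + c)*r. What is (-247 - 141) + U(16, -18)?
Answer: 4508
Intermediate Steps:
U(r, c) = r*(c + c²) (U(r, c) = (c² + c)*r = (c + c²)*r = r*(c + c²))
(-247 - 141) + U(16, -18) = (-247 - 141) - 18*16*(1 - 18) = -388 - 18*16*(-17) = -388 + 4896 = 4508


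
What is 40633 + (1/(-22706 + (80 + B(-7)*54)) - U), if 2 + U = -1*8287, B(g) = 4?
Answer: 1096342019/22410 ≈ 48922.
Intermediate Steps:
U = -8289 (U = -2 - 1*8287 = -2 - 8287 = -8289)
40633 + (1/(-22706 + (80 + B(-7)*54)) - U) = 40633 + (1/(-22706 + (80 + 4*54)) - 1*(-8289)) = 40633 + (1/(-22706 + (80 + 216)) + 8289) = 40633 + (1/(-22706 + 296) + 8289) = 40633 + (1/(-22410) + 8289) = 40633 + (-1/22410 + 8289) = 40633 + 185756489/22410 = 1096342019/22410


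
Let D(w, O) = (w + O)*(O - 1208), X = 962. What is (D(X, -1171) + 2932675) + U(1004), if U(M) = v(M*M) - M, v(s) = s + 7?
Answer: 4436905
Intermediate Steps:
v(s) = 7 + s
U(M) = 7 + M² - M (U(M) = (7 + M*M) - M = (7 + M²) - M = 7 + M² - M)
D(w, O) = (-1208 + O)*(O + w) (D(w, O) = (O + w)*(-1208 + O) = (-1208 + O)*(O + w))
(D(X, -1171) + 2932675) + U(1004) = (((-1171)² - 1208*(-1171) - 1208*962 - 1171*962) + 2932675) + (7 + 1004² - 1*1004) = ((1371241 + 1414568 - 1162096 - 1126502) + 2932675) + (7 + 1008016 - 1004) = (497211 + 2932675) + 1007019 = 3429886 + 1007019 = 4436905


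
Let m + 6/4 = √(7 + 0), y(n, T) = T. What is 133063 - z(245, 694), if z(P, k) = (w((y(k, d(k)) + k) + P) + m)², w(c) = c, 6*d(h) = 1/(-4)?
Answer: -429564745/576 - 22499*√7/12 ≈ -7.5073e+5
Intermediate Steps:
d(h) = -1/24 (d(h) = (⅙)/(-4) = (⅙)*(-¼) = -1/24)
m = -3/2 + √7 (m = -3/2 + √(7 + 0) = -3/2 + √7 ≈ 1.1458)
z(P, k) = (-37/24 + P + k + √7)² (z(P, k) = (((-1/24 + k) + P) + (-3/2 + √7))² = ((-1/24 + P + k) + (-3/2 + √7))² = (-37/24 + P + k + √7)²)
133063 - z(245, 694) = 133063 - (-37 + 24*245 + 24*694 + 24*√7)²/576 = 133063 - (-37 + 5880 + 16656 + 24*√7)²/576 = 133063 - (22499 + 24*√7)²/576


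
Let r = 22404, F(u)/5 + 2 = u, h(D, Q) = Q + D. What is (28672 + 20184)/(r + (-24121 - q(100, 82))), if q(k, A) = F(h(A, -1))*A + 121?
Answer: -12214/8557 ≈ -1.4274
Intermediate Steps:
h(D, Q) = D + Q
F(u) = -10 + 5*u
q(k, A) = 121 + A*(-15 + 5*A) (q(k, A) = (-10 + 5*(A - 1))*A + 121 = (-10 + 5*(-1 + A))*A + 121 = (-10 + (-5 + 5*A))*A + 121 = (-15 + 5*A)*A + 121 = A*(-15 + 5*A) + 121 = 121 + A*(-15 + 5*A))
(28672 + 20184)/(r + (-24121 - q(100, 82))) = (28672 + 20184)/(22404 + (-24121 - (121 + 5*82*(-3 + 82)))) = 48856/(22404 + (-24121 - (121 + 5*82*79))) = 48856/(22404 + (-24121 - (121 + 32390))) = 48856/(22404 + (-24121 - 1*32511)) = 48856/(22404 + (-24121 - 32511)) = 48856/(22404 - 56632) = 48856/(-34228) = 48856*(-1/34228) = -12214/8557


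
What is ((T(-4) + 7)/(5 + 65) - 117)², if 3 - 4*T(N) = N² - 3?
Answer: 268009641/19600 ≈ 13674.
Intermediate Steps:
T(N) = 3/2 - N²/4 (T(N) = ¾ - (N² - 3)/4 = ¾ - (-3 + N²)/4 = ¾ + (¾ - N²/4) = 3/2 - N²/4)
((T(-4) + 7)/(5 + 65) - 117)² = (((3/2 - ¼*(-4)²) + 7)/(5 + 65) - 117)² = (((3/2 - ¼*16) + 7)/70 - 117)² = (((3/2 - 4) + 7)*(1/70) - 117)² = ((-5/2 + 7)*(1/70) - 117)² = ((9/2)*(1/70) - 117)² = (9/140 - 117)² = (-16371/140)² = 268009641/19600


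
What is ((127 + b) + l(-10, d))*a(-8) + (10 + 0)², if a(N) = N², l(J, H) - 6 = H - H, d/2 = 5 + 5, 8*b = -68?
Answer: 8068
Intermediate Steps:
b = -17/2 (b = (⅛)*(-68) = -17/2 ≈ -8.5000)
d = 20 (d = 2*(5 + 5) = 2*10 = 20)
l(J, H) = 6 (l(J, H) = 6 + (H - H) = 6 + 0 = 6)
((127 + b) + l(-10, d))*a(-8) + (10 + 0)² = ((127 - 17/2) + 6)*(-8)² + (10 + 0)² = (237/2 + 6)*64 + 10² = (249/2)*64 + 100 = 7968 + 100 = 8068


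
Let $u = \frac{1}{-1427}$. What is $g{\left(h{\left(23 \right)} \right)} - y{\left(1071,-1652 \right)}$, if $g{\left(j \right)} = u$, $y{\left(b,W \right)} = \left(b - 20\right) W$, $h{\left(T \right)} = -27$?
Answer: $\frac{2477631603}{1427} \approx 1.7363 \cdot 10^{6}$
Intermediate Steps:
$y{\left(b,W \right)} = W \left(-20 + b\right)$ ($y{\left(b,W \right)} = \left(-20 + b\right) W = W \left(-20 + b\right)$)
$u = - \frac{1}{1427} \approx -0.00070077$
$g{\left(j \right)} = - \frac{1}{1427}$
$g{\left(h{\left(23 \right)} \right)} - y{\left(1071,-1652 \right)} = - \frac{1}{1427} - - 1652 \left(-20 + 1071\right) = - \frac{1}{1427} - \left(-1652\right) 1051 = - \frac{1}{1427} - -1736252 = - \frac{1}{1427} + 1736252 = \frac{2477631603}{1427}$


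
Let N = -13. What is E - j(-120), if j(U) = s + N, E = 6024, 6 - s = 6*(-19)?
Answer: 5917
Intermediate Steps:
s = 120 (s = 6 - 6*(-19) = 6 - 1*(-114) = 6 + 114 = 120)
j(U) = 107 (j(U) = 120 - 13 = 107)
E - j(-120) = 6024 - 1*107 = 6024 - 107 = 5917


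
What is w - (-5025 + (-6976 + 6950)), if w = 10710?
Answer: 15761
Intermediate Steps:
w - (-5025 + (-6976 + 6950)) = 10710 - (-5025 + (-6976 + 6950)) = 10710 - (-5025 - 26) = 10710 - 1*(-5051) = 10710 + 5051 = 15761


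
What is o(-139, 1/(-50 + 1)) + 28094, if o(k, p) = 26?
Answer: 28120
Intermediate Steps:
o(-139, 1/(-50 + 1)) + 28094 = 26 + 28094 = 28120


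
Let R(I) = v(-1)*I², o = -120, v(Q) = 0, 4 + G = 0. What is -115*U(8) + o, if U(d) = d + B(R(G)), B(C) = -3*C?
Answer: -1040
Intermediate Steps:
G = -4 (G = -4 + 0 = -4)
R(I) = 0 (R(I) = 0*I² = 0)
U(d) = d (U(d) = d - 3*0 = d + 0 = d)
-115*U(8) + o = -115*8 - 120 = -920 - 120 = -1040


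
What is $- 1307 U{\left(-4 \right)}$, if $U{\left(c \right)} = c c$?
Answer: $-20912$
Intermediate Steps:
$U{\left(c \right)} = c^{2}$
$- 1307 U{\left(-4 \right)} = - 1307 \left(-4\right)^{2} = \left(-1307\right) 16 = -20912$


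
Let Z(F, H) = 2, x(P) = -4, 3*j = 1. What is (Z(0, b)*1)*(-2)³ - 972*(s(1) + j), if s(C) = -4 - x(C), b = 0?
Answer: -340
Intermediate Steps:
j = ⅓ (j = (⅓)*1 = ⅓ ≈ 0.33333)
s(C) = 0 (s(C) = -4 - 1*(-4) = -4 + 4 = 0)
(Z(0, b)*1)*(-2)³ - 972*(s(1) + j) = (2*1)*(-2)³ - 972*(0 + ⅓) = 2*(-8) - 972/3 = -16 - 81*4 = -16 - 324 = -340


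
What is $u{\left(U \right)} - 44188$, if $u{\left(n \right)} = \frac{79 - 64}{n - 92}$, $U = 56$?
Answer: $- \frac{530261}{12} \approx -44188.0$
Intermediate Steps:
$u{\left(n \right)} = \frac{15}{-92 + n}$
$u{\left(U \right)} - 44188 = \frac{15}{-92 + 56} - 44188 = \frac{15}{-36} - 44188 = 15 \left(- \frac{1}{36}\right) - 44188 = - \frac{5}{12} - 44188 = - \frac{530261}{12}$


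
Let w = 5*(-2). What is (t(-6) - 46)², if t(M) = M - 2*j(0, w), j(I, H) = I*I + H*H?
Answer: 63504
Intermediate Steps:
w = -10
j(I, H) = H² + I² (j(I, H) = I² + H² = H² + I²)
t(M) = -200 + M (t(M) = M - 2*((-10)² + 0²) = M - 2*(100 + 0) = M - 2*100 = M - 200 = -200 + M)
(t(-6) - 46)² = ((-200 - 6) - 46)² = (-206 - 46)² = (-252)² = 63504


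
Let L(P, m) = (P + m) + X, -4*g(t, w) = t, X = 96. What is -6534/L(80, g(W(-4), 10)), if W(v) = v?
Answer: -2178/59 ≈ -36.915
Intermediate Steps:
g(t, w) = -t/4
L(P, m) = 96 + P + m (L(P, m) = (P + m) + 96 = 96 + P + m)
-6534/L(80, g(W(-4), 10)) = -6534/(96 + 80 - 1/4*(-4)) = -6534/(96 + 80 + 1) = -6534/177 = -6534*1/177 = -2178/59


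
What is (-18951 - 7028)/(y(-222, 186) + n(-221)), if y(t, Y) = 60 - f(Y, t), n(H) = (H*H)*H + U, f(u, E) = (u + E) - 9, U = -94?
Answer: 25979/10793850 ≈ 0.0024068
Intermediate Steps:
f(u, E) = -9 + E + u (f(u, E) = (E + u) - 9 = -9 + E + u)
n(H) = -94 + H**3 (n(H) = (H*H)*H - 94 = H**2*H - 94 = H**3 - 94 = -94 + H**3)
y(t, Y) = 69 - Y - t (y(t, Y) = 60 - (-9 + t + Y) = 60 - (-9 + Y + t) = 60 + (9 - Y - t) = 69 - Y - t)
(-18951 - 7028)/(y(-222, 186) + n(-221)) = (-18951 - 7028)/((69 - 1*186 - 1*(-222)) + (-94 + (-221)**3)) = -25979/((69 - 186 + 222) + (-94 - 10793861)) = -25979/(105 - 10793955) = -25979/(-10793850) = -25979*(-1/10793850) = 25979/10793850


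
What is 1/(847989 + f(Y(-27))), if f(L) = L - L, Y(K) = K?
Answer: 1/847989 ≈ 1.1793e-6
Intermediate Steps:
f(L) = 0
1/(847989 + f(Y(-27))) = 1/(847989 + 0) = 1/847989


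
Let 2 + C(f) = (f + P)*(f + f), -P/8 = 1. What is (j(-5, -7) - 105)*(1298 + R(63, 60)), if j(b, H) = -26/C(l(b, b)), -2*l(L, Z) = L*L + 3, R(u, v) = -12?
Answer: -41470928/307 ≈ -1.3508e+5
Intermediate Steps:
P = -8 (P = -8*1 = -8)
l(L, Z) = -3/2 - L²/2 (l(L, Z) = -(L*L + 3)/2 = -(L² + 3)/2 = -(3 + L²)/2 = -3/2 - L²/2)
C(f) = -2 + 2*f*(-8 + f) (C(f) = -2 + (f - 8)*(f + f) = -2 + (-8 + f)*(2*f) = -2 + 2*f*(-8 + f))
j(b, H) = -26/(22 + 2*(-3/2 - b²/2)² + 8*b²) (j(b, H) = -26/(-2 - 16*(-3/2 - b²/2) + 2*(-3/2 - b²/2)²) = -26/(-2 + (24 + 8*b²) + 2*(-3/2 - b²/2)²) = -26/(22 + 2*(-3/2 - b²/2)² + 8*b²))
(j(-5, -7) - 105)*(1298 + R(63, 60)) = (-52/(53 + (-5)⁴ + 22*(-5)²) - 105)*(1298 - 12) = (-52/(53 + 625 + 22*25) - 105)*1286 = (-52/(53 + 625 + 550) - 105)*1286 = (-52/1228 - 105)*1286 = (-52*1/1228 - 105)*1286 = (-13/307 - 105)*1286 = -32248/307*1286 = -41470928/307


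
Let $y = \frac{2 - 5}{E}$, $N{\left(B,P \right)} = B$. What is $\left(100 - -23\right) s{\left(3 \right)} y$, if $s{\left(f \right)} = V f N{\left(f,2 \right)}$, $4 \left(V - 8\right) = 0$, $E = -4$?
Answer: $6642$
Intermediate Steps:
$V = 8$ ($V = 8 + \frac{1}{4} \cdot 0 = 8 + 0 = 8$)
$s{\left(f \right)} = 8 f^{2}$ ($s{\left(f \right)} = 8 f f = 8 f^{2}$)
$y = \frac{3}{4}$ ($y = \frac{2 - 5}{-4} = \left(- \frac{1}{4}\right) \left(-3\right) = \frac{3}{4} \approx 0.75$)
$\left(100 - -23\right) s{\left(3 \right)} y = \left(100 - -23\right) 8 \cdot 3^{2} \cdot \frac{3}{4} = \left(100 + 23\right) 8 \cdot 9 \cdot \frac{3}{4} = 123 \cdot 72 \cdot \frac{3}{4} = 8856 \cdot \frac{3}{4} = 6642$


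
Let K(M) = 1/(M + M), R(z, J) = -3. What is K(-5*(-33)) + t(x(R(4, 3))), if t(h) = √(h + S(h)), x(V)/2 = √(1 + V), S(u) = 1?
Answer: 1/330 + √(1 + 2*I*√2) ≈ 1.4172 + 1.0*I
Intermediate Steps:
x(V) = 2*√(1 + V)
t(h) = √(1 + h) (t(h) = √(h + 1) = √(1 + h))
K(M) = 1/(2*M)
K(-5*(-33)) + t(x(R(4, 3))) = 1/(2*((-5*(-33)))) + √(1 + 2*√(1 - 3)) = (½)/165 + √(1 + 2*√(-2)) = (½)*(1/165) + √(1 + 2*(I*√2)) = 1/330 + √(1 + 2*I*√2)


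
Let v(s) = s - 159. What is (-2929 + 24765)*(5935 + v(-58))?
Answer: 124858248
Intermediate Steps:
v(s) = -159 + s
(-2929 + 24765)*(5935 + v(-58)) = (-2929 + 24765)*(5935 + (-159 - 58)) = 21836*(5935 - 217) = 21836*5718 = 124858248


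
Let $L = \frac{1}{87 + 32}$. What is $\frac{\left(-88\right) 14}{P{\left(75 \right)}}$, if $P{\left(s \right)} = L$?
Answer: $-146608$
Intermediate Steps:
$L = \frac{1}{119} \approx 0.0084034$
$P{\left(s \right)} = \frac{1}{119}$
$\frac{\left(-88\right) 14}{P{\left(75 \right)}} = \left(-88\right) 14 \frac{1}{\frac{1}{119}} = \left(-1232\right) 119 = -146608$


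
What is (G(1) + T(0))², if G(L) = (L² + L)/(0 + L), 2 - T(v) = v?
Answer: 16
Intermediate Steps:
T(v) = 2 - v
G(L) = (L + L²)/L
(G(1) + T(0))² = ((1 + 1) + (2 - 1*0))² = (2 + (2 + 0))² = (2 + 2)² = 4² = 16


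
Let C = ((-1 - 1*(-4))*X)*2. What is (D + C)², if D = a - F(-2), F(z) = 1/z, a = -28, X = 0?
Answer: 3025/4 ≈ 756.25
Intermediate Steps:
C = 0 (C = ((-1 - 1*(-4))*0)*2 = ((-1 + 4)*0)*2 = (3*0)*2 = 0*2 = 0)
D = -55/2 (D = -28 - 1/(-2) = -28 - 1*(-½) = -28 + ½ = -55/2 ≈ -27.500)
(D + C)² = (-55/2 + 0)² = (-55/2)² = 3025/4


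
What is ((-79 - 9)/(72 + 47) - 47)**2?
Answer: 32273761/14161 ≈ 2279.1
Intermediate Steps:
((-79 - 9)/(72 + 47) - 47)**2 = (-88/119 - 47)**2 = (-5681/119)**2 = 32273761/14161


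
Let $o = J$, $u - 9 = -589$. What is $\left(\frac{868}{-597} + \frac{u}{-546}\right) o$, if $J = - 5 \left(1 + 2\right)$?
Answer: $\frac{106390}{18109} \approx 5.875$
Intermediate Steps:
$u = -580$ ($u = 9 - 589 = -580$)
$J = -15$ ($J = \left(-5\right) 3 = -15$)
$o = -15$
$\left(\frac{868}{-597} + \frac{u}{-546}\right) o = \left(\frac{868}{-597} - \frac{580}{-546}\right) \left(-15\right) = \left(868 \left(- \frac{1}{597}\right) - - \frac{290}{273}\right) \left(-15\right) = \left(- \frac{868}{597} + \frac{290}{273}\right) \left(-15\right) = \left(- \frac{21278}{54327}\right) \left(-15\right) = \frac{106390}{18109}$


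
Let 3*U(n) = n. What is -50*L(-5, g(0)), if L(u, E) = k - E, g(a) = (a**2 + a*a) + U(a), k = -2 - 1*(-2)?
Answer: 0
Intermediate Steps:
k = 0 (k = -2 + 2 = 0)
U(n) = n/3
g(a) = 2*a**2 + a/3 (g(a) = (a**2 + a*a) + a/3 = (a**2 + a**2) + a/3 = 2*a**2 + a/3)
L(u, E) = -E (L(u, E) = 0 - E = -E)
-50*L(-5, g(0)) = -(-50)*(1/3)*0*(1 + 6*0) = -(-50)*(1/3)*0*(1 + 0) = -(-50)*(1/3)*0*1 = -(-50)*0 = -50*0 = 0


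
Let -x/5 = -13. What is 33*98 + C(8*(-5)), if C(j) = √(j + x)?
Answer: 3239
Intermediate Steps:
x = 65 (x = -5*(-13) = 65)
C(j) = √(65 + j) (C(j) = √(j + 65) = √(65 + j))
33*98 + C(8*(-5)) = 33*98 + √(65 + 8*(-5)) = 3234 + √(65 - 40) = 3234 + √25 = 3234 + 5 = 3239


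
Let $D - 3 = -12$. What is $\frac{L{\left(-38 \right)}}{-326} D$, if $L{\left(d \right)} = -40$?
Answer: $- \frac{180}{163} \approx -1.1043$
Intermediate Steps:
$D = -9$ ($D = 3 - 12 = -9$)
$\frac{L{\left(-38 \right)}}{-326} D = - \frac{40}{-326} \left(-9\right) = \left(-40\right) \left(- \frac{1}{326}\right) \left(-9\right) = \frac{20}{163} \left(-9\right) = - \frac{180}{163}$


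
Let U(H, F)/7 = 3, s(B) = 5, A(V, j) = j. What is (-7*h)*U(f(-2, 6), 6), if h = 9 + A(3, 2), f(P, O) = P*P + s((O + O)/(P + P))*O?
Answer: -1617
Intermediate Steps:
f(P, O) = P² + 5*O (f(P, O) = P*P + 5*O = P² + 5*O)
h = 11 (h = 9 + 2 = 11)
U(H, F) = 21 (U(H, F) = 7*3 = 21)
(-7*h)*U(f(-2, 6), 6) = -7*11*21 = -77*21 = -1617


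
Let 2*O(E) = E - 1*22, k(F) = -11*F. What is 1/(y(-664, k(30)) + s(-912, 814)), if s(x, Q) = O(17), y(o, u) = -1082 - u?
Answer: -2/1509 ≈ -0.0013254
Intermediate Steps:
O(E) = -11 + E/2 (O(E) = (E - 1*22)/2 = (E - 22)/2 = (-22 + E)/2 = -11 + E/2)
s(x, Q) = -5/2 (s(x, Q) = -11 + (1/2)*17 = -11 + 17/2 = -5/2)
1/(y(-664, k(30)) + s(-912, 814)) = 1/((-1082 - (-11)*30) - 5/2) = 1/((-1082 - 1*(-330)) - 5/2) = 1/((-1082 + 330) - 5/2) = 1/(-752 - 5/2) = 1/(-1509/2) = -2/1509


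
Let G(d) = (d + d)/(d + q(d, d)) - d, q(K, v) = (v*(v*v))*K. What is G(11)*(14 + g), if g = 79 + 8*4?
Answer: -915625/666 ≈ -1374.8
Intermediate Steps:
q(K, v) = K*v³ (q(K, v) = (v*v²)*K = v³*K = K*v³)
G(d) = -d + 2*d/(d + d⁴) (G(d) = (d + d)/(d + d*d³) - d = (2*d)/(d + d⁴) - d = 2*d/(d + d⁴) - d = -d + 2*d/(d + d⁴))
g = 111 (g = 79 + 32 = 111)
G(11)*(14 + g) = ((2 - 1*11 - 1*11⁴)/(1 + 11³))*(14 + 111) = ((2 - 11 - 1*14641)/(1 + 1331))*125 = ((2 - 11 - 14641)/1332)*125 = ((1/1332)*(-14650))*125 = -7325/666*125 = -915625/666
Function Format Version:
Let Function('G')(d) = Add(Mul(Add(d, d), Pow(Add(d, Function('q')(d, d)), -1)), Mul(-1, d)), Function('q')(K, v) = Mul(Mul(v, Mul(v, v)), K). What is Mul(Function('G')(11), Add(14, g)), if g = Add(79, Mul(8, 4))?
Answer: Rational(-915625, 666) ≈ -1374.8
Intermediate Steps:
Function('q')(K, v) = Mul(K, Pow(v, 3)) (Function('q')(K, v) = Mul(Mul(v, Pow(v, 2)), K) = Mul(Pow(v, 3), K) = Mul(K, Pow(v, 3)))
Function('G')(d) = Add(Mul(-1, d), Mul(2, d, Pow(Add(d, Pow(d, 4)), -1))) (Function('G')(d) = Add(Mul(Add(d, d), Pow(Add(d, Mul(d, Pow(d, 3))), -1)), Mul(-1, d)) = Add(Mul(Mul(2, d), Pow(Add(d, Pow(d, 4)), -1)), Mul(-1, d)) = Add(Mul(2, d, Pow(Add(d, Pow(d, 4)), -1)), Mul(-1, d)) = Add(Mul(-1, d), Mul(2, d, Pow(Add(d, Pow(d, 4)), -1))))
g = 111 (g = Add(79, 32) = 111)
Mul(Function('G')(11), Add(14, g)) = Mul(Mul(Pow(Add(1, Pow(11, 3)), -1), Add(2, Mul(-1, 11), Mul(-1, Pow(11, 4)))), Add(14, 111)) = Mul(Mul(Pow(Add(1, 1331), -1), Add(2, -11, Mul(-1, 14641))), 125) = Mul(Mul(Pow(1332, -1), Add(2, -11, -14641)), 125) = Mul(Mul(Rational(1, 1332), -14650), 125) = Mul(Rational(-7325, 666), 125) = Rational(-915625, 666)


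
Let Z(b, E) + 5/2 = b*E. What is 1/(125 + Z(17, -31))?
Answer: -2/809 ≈ -0.0024722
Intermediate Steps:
Z(b, E) = -5/2 + E*b (Z(b, E) = -5/2 + b*E = -5/2 + E*b)
1/(125 + Z(17, -31)) = 1/(125 + (-5/2 - 31*17)) = 1/(125 + (-5/2 - 527)) = 1/(125 - 1059/2) = 1/(-809/2) = -2/809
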